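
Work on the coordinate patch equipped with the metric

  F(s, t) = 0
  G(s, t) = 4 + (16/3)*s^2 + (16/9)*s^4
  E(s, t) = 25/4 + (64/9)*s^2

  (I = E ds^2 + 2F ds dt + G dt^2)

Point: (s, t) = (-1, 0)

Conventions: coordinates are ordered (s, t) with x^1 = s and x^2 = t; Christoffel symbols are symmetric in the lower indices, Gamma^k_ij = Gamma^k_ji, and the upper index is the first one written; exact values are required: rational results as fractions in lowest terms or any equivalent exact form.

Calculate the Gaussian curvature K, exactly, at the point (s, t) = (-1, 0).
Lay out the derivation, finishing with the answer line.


E = 481/36, F = 0, G = 100/9, EG - F^2 = 12025/81 at the point
E_s = -128/9, E_t = 0, F_s = 0, F_t = 0, G_s = -160/9, G_t = 0
E_tt = 0, F_st = 0, G_ss = 32
Evaluate Brioschi's two determinant matrices M1, M2 and divide by (EG - F^2)^2.
M1 = [[-E_tt/2 + F_st - G_ss/2, E_s/2, F_s - E_t/2], [F_t - G_s/2, E, F], [G_t/2, F, G]] = [[-16, -64/9, 0], [80/9, 481/36, 0], [0, 0, 100/9]]; det M1 = -1219600/729
M2 = [[0, E_t/2, G_s/2], [E_t/2, E, F], [G_s/2, F, G]] = [[0, 0, -80/9], [0, 481/36, 0], [-80/9, 0, 100/9]]; det M2 = -769600/729
det M1 - det M2 = -50000/81; K = -50000/81 / (12025/81)^2 = -6480/231361

Answer: K = -6480/231361


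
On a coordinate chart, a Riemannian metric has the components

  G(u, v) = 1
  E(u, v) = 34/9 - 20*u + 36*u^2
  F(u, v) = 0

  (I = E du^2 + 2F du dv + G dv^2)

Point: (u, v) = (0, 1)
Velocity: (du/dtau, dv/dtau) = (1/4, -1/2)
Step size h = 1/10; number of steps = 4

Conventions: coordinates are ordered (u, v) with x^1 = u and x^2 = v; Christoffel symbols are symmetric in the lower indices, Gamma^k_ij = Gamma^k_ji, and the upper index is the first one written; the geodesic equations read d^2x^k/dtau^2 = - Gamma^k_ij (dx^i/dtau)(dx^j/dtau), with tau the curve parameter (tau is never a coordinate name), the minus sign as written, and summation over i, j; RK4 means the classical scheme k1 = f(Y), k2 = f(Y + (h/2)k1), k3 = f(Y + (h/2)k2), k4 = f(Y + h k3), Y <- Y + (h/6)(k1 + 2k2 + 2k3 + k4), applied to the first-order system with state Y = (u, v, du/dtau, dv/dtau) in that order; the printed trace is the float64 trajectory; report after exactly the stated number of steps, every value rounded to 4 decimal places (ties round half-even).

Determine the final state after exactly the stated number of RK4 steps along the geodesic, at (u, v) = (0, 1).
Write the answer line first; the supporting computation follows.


Answer: u = 0.1173, v = 0.8000, du/dtau = 0.3501, dv/dtau = -0.5000

f(Y) = (du/dtau, dv/dtau, -Gamma^u_ij Y'^i Y'^j, -Gamma^v_ij Y'^i Y'^j) with the Gammas evaluated at the stage position; h = 0.100000; intermediate values shown to 6 dp
step 0: u = 0.0000, v = 1.0000, du/dtau = 0.2500, dv/dtau = -0.5000
step 1:
  k1: at (u, v) = (0.000000, 1.000000), (du/dtau, dv/dtau) = (0.250000, -0.500000); Gamma_uuu = -2.647059, Gamma_uuv = 0.000000, Gamma_uvv = 0.000000, Gamma_vuu = 0.000000, Gamma_vuv = 0.000000, Gamma_vvv = 0.000000; k1 = (0.250000, -0.500000, 0.165441, 0.000000)
  k2: at (u, v) = (0.012500, 0.975000), (du/dtau, dv/dtau) = (0.258272, -0.500000); Gamma_uuu = -2.702777, Gamma_uuv = 0.000000, Gamma_uvv = 0.000000, Gamma_vuu = 0.000000, Gamma_vuv = 0.000000, Gamma_vvv = 0.000000; k2 = (0.258272, -0.500000, 0.180287, 0.000000)
  k3: at (u, v) = (0.012914, 0.975000), (du/dtau, dv/dtau) = (0.259014, -0.500000); Gamma_uuu = -2.704605, Gamma_uuv = 0.000000, Gamma_uvv = 0.000000, Gamma_vuu = 0.000000, Gamma_vuv = 0.000000, Gamma_vvv = 0.000000; k3 = (0.259014, -0.500000, 0.181448, 0.000000)
  k4: at (u, v) = (0.025901, 0.950000), (du/dtau, dv/dtau) = (0.268145, -0.500000); Gamma_uuu = -2.761213, Gamma_uuv = 0.000000, Gamma_uvv = 0.000000, Gamma_vuu = 0.000000, Gamma_vuv = 0.000000, Gamma_vvv = 0.000000; k4 = (0.268145, -0.500000, 0.198536, 0.000000)
  Y <- Y + (h/6)(k1 + 2k2 + 2k3 + k4): u = 0.0259, v = 0.9500, du/dtau = 0.2681, dv/dtau = -0.5000
step 2:
  k1: at (u, v) = (0.025879, 0.950000), (du/dtau, dv/dtau) = (0.268124, -0.500000); Gamma_uuu = -2.761115, Gamma_uuv = 0.000000, Gamma_uvv = 0.000000, Gamma_vuu = 0.000000, Gamma_vuv = 0.000000, Gamma_vvv = 0.000000; k1 = (0.268124, -0.500000, 0.198498, 0.000000)
  k2: at (u, v) = (0.039285, 0.925000), (du/dtau, dv/dtau) = (0.278049, -0.500000); Gamma_uuu = -2.817179, Gamma_uuv = 0.000000, Gamma_uvv = 0.000000, Gamma_vuu = 0.000000, Gamma_vuv = 0.000000, Gamma_vvv = 0.000000; k2 = (0.278049, -0.500000, 0.217800, 0.000000)
  k3: at (u, v) = (0.039781, 0.925000), (du/dtau, dv/dtau) = (0.279014, -0.500000); Gamma_uuu = -2.819191, Gamma_uuv = 0.000000, Gamma_uvv = 0.000000, Gamma_vuu = 0.000000, Gamma_vuv = 0.000000, Gamma_vvv = 0.000000; k3 = (0.279014, -0.500000, 0.219471, 0.000000)
  k4: at (u, v) = (0.053780, 0.900000), (du/dtau, dv/dtau) = (0.290071, -0.500000); Gamma_uuu = -2.873506, Gamma_uuv = 0.000000, Gamma_uvv = 0.000000, Gamma_vuu = 0.000000, Gamma_vuv = 0.000000, Gamma_vvv = 0.000000; k4 = (0.290071, -0.500000, 0.241781, 0.000000)
  Y <- Y + (h/6)(k1 + 2k2 + 2k3 + k4): u = 0.0538, v = 0.9000, du/dtau = 0.2900, dv/dtau = -0.5000
step 3:
  k1: at (u, v) = (0.053751, 0.900000), (du/dtau, dv/dtau) = (0.290038, -0.500000); Gamma_uuu = -2.873398, Gamma_uuv = 0.000000, Gamma_uvv = 0.000000, Gamma_vuu = 0.000000, Gamma_vuv = 0.000000, Gamma_vvv = 0.000000; k1 = (0.290038, -0.500000, 0.241716, 0.000000)
  k2: at (u, v) = (0.068253, 0.875000), (du/dtau, dv/dtau) = (0.302124, -0.500000); Gamma_uuu = -2.923121, Gamma_uuv = 0.000000, Gamma_uvv = 0.000000, Gamma_vuu = 0.000000, Gamma_vuv = 0.000000, Gamma_vvv = 0.000000; k2 = (0.302124, -0.500000, 0.266819, 0.000000)
  k3: at (u, v) = (0.068857, 0.875000), (du/dtau, dv/dtau) = (0.303379, -0.500000); Gamma_uuu = -2.925009, Gamma_uuv = 0.000000, Gamma_uvv = 0.000000, Gamma_vuu = 0.000000, Gamma_vuv = 0.000000, Gamma_vvv = 0.000000; k3 = (0.303379, -0.500000, 0.269214, 0.000000)
  k4: at (u, v) = (0.084089, 0.850000), (du/dtau, dv/dtau) = (0.316959, -0.500000); Gamma_uuu = -2.966449, Gamma_uuv = 0.000000, Gamma_uvv = 0.000000, Gamma_vuu = 0.000000, Gamma_vuv = 0.000000, Gamma_vvv = 0.000000; k4 = (0.316959, -0.500000, 0.298019, 0.000000)
  Y <- Y + (h/6)(k1 + 2k2 + 2k3 + k4): u = 0.0841, v = 0.8500, du/dtau = 0.3169, dv/dtau = -0.5000
step 4:
  k1: at (u, v) = (0.084051, 0.850000), (du/dtau, dv/dtau) = (0.316901, -0.500000); Gamma_uuu = -2.966362, Gamma_uuv = 0.000000, Gamma_uvv = 0.000000, Gamma_vuu = 0.000000, Gamma_vuv = 0.000000, Gamma_vvv = 0.000000; k1 = (0.316901, -0.500000, 0.297901, 0.000000)
  k2: at (u, v) = (0.099896, 0.825000), (du/dtau, dv/dtau) = (0.331796, -0.500000); Gamma_uuu = -2.993649, Gamma_uuv = 0.000000, Gamma_uvv = 0.000000, Gamma_vuu = 0.000000, Gamma_vuv = 0.000000, Gamma_vvv = 0.000000; k2 = (0.331796, -0.500000, 0.329567, 0.000000)
  k3: at (u, v) = (0.100640, 0.825000), (du/dtau, dv/dtau) = (0.333379, -0.500000); Gamma_uuu = -2.994440, Gamma_uuv = 0.000000, Gamma_uvv = 0.000000, Gamma_vuu = 0.000000, Gamma_vuv = 0.000000, Gamma_vvv = 0.000000; k3 = (0.333379, -0.500000, 0.332808, 0.000000)
  k4: at (u, v) = (0.117389, 0.800000), (du/dtau, dv/dtau) = (0.350182, -0.500000); Gamma_uuu = -2.997790, Gamma_uuv = 0.000000, Gamma_uvv = 0.000000, Gamma_vuu = 0.000000, Gamma_vuv = 0.000000, Gamma_vvv = 0.000000; k4 = (0.350182, -0.500000, 0.367611, 0.000000)
  Y <- Y + (h/6)(k1 + 2k2 + 2k3 + k4): u = 0.1173, v = 0.8000, du/dtau = 0.3501, dv/dtau = -0.5000


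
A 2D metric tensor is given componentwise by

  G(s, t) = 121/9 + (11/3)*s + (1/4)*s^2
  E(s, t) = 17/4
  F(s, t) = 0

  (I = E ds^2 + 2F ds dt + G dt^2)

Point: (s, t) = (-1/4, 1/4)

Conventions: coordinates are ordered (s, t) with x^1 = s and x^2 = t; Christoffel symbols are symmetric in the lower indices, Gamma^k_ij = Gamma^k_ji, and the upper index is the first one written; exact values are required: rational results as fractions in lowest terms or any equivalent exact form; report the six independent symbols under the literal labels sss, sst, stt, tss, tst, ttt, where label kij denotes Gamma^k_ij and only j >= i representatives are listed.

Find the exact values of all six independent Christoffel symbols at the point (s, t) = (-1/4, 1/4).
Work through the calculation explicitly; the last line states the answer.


E = 17/4, F = 0, G = 7225/576 at the point
E_s = 0, E_t = 0, F_s = 0, F_t = 0, G_s = 85/24, G_t = 0
EG - F^2 = 122825/2304;  g^inv = (2304/122825) * [[7225/576, 0], [0, 17/4]]
first-kind symbols [ij,l] = (1/2)(d_i g_jl + d_j g_il - d_l g_ij): [ss,s] = E_s/2 = 0, [ss,t] = F_s - E_t/2 = 0, [st,s] = E_t/2 = 0, [st,t] = G_s/2 = 85/48, [tt,s] = F_t - G_s/2 = -85/48, [tt,t] = G_t/2 = 0
Gamma^s_ij = (G*[ij,s] - F*[ij,t])/(EG - F^2), Gamma^t_ij = (E*[ij,t] - F*[ij,s])/(EG - F^2)

Answer: Gamma_sss = 0, Gamma_sst = 0, Gamma_stt = -5/12, Gamma_tss = 0, Gamma_tst = 12/85, Gamma_ttt = 0


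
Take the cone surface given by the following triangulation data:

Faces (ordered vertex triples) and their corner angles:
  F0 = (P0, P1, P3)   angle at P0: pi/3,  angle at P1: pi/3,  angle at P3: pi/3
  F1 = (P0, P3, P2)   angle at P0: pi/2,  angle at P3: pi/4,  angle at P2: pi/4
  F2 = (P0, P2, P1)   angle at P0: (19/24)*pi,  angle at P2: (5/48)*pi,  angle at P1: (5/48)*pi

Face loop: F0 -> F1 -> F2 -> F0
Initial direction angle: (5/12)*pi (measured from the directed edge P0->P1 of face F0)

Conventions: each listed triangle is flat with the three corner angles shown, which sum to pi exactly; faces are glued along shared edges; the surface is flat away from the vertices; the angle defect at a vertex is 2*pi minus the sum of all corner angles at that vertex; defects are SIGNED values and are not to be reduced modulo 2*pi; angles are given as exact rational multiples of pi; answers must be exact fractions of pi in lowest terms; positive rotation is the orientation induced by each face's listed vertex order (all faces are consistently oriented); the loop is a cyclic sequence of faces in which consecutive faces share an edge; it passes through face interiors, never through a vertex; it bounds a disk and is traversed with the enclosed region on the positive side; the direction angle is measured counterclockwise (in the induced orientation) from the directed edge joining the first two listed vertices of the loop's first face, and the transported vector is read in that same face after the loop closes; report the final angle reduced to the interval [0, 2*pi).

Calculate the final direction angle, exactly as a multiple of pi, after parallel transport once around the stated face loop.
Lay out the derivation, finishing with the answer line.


enclosed vertex P0: corner angles sum to (13/8)*pi, defect = 2*pi - (13/8)*pi = (3/8)*pi
transport around the loop rotates by the sum of enclosed defects; add to the initial angle mod 2*pi
final angle = (5/12)*pi + (3/8)*pi = (19/24)*pi (mod 2*pi)

Answer: final direction angle = (19/24)*pi


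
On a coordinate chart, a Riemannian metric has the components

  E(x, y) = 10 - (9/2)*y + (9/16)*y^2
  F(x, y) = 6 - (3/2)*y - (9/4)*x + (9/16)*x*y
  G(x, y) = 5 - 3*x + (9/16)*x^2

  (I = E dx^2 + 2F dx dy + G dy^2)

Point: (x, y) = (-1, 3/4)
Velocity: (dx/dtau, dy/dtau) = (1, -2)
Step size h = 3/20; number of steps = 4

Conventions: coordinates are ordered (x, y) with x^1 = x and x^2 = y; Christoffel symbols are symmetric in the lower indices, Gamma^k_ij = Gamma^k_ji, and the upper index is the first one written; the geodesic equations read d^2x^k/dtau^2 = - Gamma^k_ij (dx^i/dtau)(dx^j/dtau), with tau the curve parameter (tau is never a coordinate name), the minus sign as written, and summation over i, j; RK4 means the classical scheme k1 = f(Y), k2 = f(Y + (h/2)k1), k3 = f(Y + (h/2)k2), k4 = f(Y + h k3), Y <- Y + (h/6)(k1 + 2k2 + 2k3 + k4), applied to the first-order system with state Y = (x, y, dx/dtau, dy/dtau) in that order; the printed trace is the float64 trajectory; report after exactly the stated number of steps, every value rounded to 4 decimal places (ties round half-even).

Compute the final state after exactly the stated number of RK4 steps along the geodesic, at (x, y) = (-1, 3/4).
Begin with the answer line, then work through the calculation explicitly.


Answer: x = -0.4903, y = -0.5368, dx/dtau = 0.7049, dy/dtau = -2.2631

f(Y) = (dx/dtau, dy/dtau, -Gamma^x_ij Y'^i Y'^j, -Gamma^y_ij Y'^i Y'^j) with the Gammas evaluated at the stage position; h = 0.150000; intermediate values shown to 6 dp
step 0: x = -1.0000, y = 0.7500, dx/dtau = 1.0000, dy/dtau = -2.0000
step 1:
  k1: at (x, y) = (-1.000000, 0.750000), (dx/dtau, dy/dtau) = (1.000000, -2.000000); Gamma_xxx = 0.000000, Gamma_xxy = -0.126044, Gamma_xyy = 0.000000, Gamma_yxx = 0.000000, Gamma_yxy = -0.142203, Gamma_yyy = 0.000000; k1 = (1.000000, -2.000000, -0.504175, -0.568812)
  k2: at (x, y) = (-0.925000, 0.600000), (dx/dtau, dy/dtau) = (0.962187, -2.042661); Gamma_xxx = 0.000000, Gamma_xxy = -0.129584, Gamma_xyy = 0.000000, Gamma_yxx = 0.000000, Gamma_yxy = -0.136889, Gamma_yyy = 0.000000; k2 = (0.962187, -2.042661, -0.509374, -0.538088)
  k3: at (x, y) = (-0.927836, 0.596800), (dx/dtau, dy/dtau) = (0.961797, -2.040357); Gamma_xxx = 0.000000, Gamma_xxy = -0.129498, Gamma_xyy = 0.000000, Gamma_yxx = 0.000000, Gamma_yxy = -0.136777, Gamma_yyy = 0.000000; k3 = (0.961797, -2.040357, -0.508255, -0.536825)
  k4: at (x, y) = (-0.855730, 0.443947), (dx/dtau, dy/dtau) = (0.923762, -2.080524); Gamma_xxx = 0.000000, Gamma_xxy = -0.132537, Gamma_xyy = 0.000000, Gamma_yxx = 0.000000, Gamma_yxy = -0.131283, Gamma_yyy = 0.000000; k4 = (0.923762, -2.080524, -0.509449, -0.504628)
  Y <- Y + (h/6)(k1 + 2k2 + 2k3 + k4): x = -0.8557, y = 0.4438, dx/dtau = 0.9238, dy/dtau = -2.0806
step 2:
  k1: at (x, y) = (-0.855707, 0.443836), (dx/dtau, dy/dtau) = (0.923778, -2.080582); Gamma_xxx = 0.000000, Gamma_xxy = -0.132538, Gamma_xyy = 0.000000, Gamma_yxx = 0.000000, Gamma_yxy = -0.131279, Gamma_yyy = 0.000000; k1 = (0.923778, -2.080582, -0.509476, -0.504635)
  k2: at (x, y) = (-0.786423, 0.287792), (dx/dtau, dy/dtau) = (0.885567, -2.118429); Gamma_xxx = 0.000000, Gamma_xxy = -0.135077, Gamma_xyy = 0.000000, Gamma_yxx = 0.000000, Gamma_yxy = -0.125649, Gamma_yyy = 0.000000; k2 = (0.885567, -2.118429, -0.506813, -0.471437)
  k3: at (x, y) = (-0.789289, 0.284954), (dx/dtau, dy/dtau) = (0.885767, -2.115939); Gamma_xxx = 0.000000, Gamma_xxy = -0.134980, Gamma_xyy = 0.000000, Gamma_yxx = 0.000000, Gamma_yxy = -0.125566, Gamma_yyy = 0.000000; k3 = (0.885767, -2.115939, -0.505966, -0.470680)
  k4: at (x, y) = (-0.722842, 0.126445), (dx/dtau, dy/dtau) = (0.847883, -2.151184); Gamma_xxx = 0.000000, Gamma_xxy = -0.137015, Gamma_xyy = 0.000000, Gamma_yxx = 0.000000, Gamma_yxy = -0.119894, Gamma_yyy = 0.000000; k4 = (0.847883, -2.151184, -0.499819, -0.437360)
  Y <- Y + (h/6)(k1 + 2k2 + 2k3 + k4): x = -0.7228, y = 0.1263, dx/dtau = 0.8479, dy/dtau = -2.1512
step 3:
  k1: at (x, y) = (-0.722849, 0.126323), (dx/dtau, dy/dtau) = (0.847907, -2.151237); Gamma_xxx = 0.000000, Gamma_xxy = -0.137015, Gamma_xyy = 0.000000, Gamma_yxx = 0.000000, Gamma_yxy = -0.119890, Gamma_yyy = 0.000000; k1 = (0.847907, -2.151237, -0.499843, -0.437369)
  k2: at (x, y) = (-0.659256, -0.035019), (dx/dtau, dy/dtau) = (0.810418, -2.184040); Gamma_xxx = 0.000000, Gamma_xxy = -0.138561, Gamma_xyy = 0.000000, Gamma_yxx = 0.000000, Gamma_yxy = -0.114211, Gamma_yyy = 0.000000; k2 = (0.810418, -2.184040, -0.490502, -0.404303)
  k3: at (x, y) = (-0.662067, -0.037480), (dx/dtau, dy/dtau) = (0.811119, -2.181560); Gamma_xxx = 0.000000, Gamma_xxy = -0.138462, Gamma_xyy = 0.000000, Gamma_yxx = 0.000000, Gamma_yxy = -0.114156, Gamma_yyy = 0.000000; k3 = (0.811119, -2.181560, -0.490018, -0.404000)
  k4: at (x, y) = (-0.601181, -0.200911), (dx/dtau, dy/dtau) = (0.774404, -2.211837); Gamma_xxx = 0.000000, Gamma_xxy = -0.139545, Gamma_xyy = 0.000000, Gamma_yxx = 0.000000, Gamma_yxy = -0.108551, Gamma_yyy = 0.000000; k4 = (0.774404, -2.211837, -0.478042, -0.371864)
  Y <- Y + (h/6)(k1 + 2k2 + 2k3 + k4): x = -0.6012, y = -0.2010, dx/dtau = 0.7744, dy/dtau = -2.2119
step 4:
  k1: at (x, y) = (-0.601214, -0.201033), (dx/dtau, dy/dtau) = (0.774433, -2.211883); Gamma_xxx = 0.000000, Gamma_xxy = -0.139544, Gamma_xyy = 0.000000, Gamma_yxx = 0.000000, Gamma_yxy = -0.108548, Gamma_yyy = 0.000000; k1 = (0.774433, -2.211883, -0.478065, -0.371875)
  k2: at (x, y) = (-0.543131, -0.366925), (dx/dtau, dy/dtau) = (0.738579, -2.239774); Gamma_xxx = 0.000000, Gamma_xxy = -0.140187, Gamma_xyy = 0.000000, Gamma_yxx = 0.000000, Gamma_yxy = -0.103041, Gamma_yyy = 0.000000; k2 = (0.738579, -2.239774, -0.463810, -0.340912)
  k3: at (x, y) = (-0.545820, -0.369016), (dx/dtau, dy/dtau) = (0.739648, -2.237452); Gamma_xxx = 0.000000, Gamma_xxy = -0.140095, Gamma_xyy = 0.000000, Gamma_yxx = 0.000000, Gamma_yxy = -0.103010, Gamma_yyy = 0.000000; k3 = (0.739648, -2.237452, -0.463693, -0.340948)
  k4: at (x, y) = (-0.490267, -0.536651), (dx/dtau, dy/dtau) = (0.704880, -2.263026); Gamma_xxx = 0.000000, Gamma_xxy = -0.140344, Gamma_xyy = 0.000000, Gamma_yxx = 0.000000, Gamma_yxy = -0.097662, Gamma_yyy = 0.000000; k4 = (0.704880, -2.263026, -0.447743, -0.311572)
  Y <- Y + (h/6)(k1 + 2k2 + 2k3 + k4): x = -0.4903, y = -0.5368, dx/dtau = 0.7049, dy/dtau = -2.2631


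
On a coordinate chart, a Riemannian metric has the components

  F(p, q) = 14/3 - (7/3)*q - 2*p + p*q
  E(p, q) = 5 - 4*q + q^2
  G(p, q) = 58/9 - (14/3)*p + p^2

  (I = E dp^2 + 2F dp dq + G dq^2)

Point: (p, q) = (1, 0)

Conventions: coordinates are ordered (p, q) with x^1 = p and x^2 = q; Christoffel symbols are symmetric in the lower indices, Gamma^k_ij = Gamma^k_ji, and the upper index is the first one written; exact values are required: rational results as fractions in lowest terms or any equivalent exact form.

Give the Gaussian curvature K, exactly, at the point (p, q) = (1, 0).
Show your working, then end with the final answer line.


E = 5, F = 8/3, G = 25/9, EG - F^2 = 61/9 at the point
E_p = 0, E_q = -4, F_p = -2, F_q = -4/3, G_p = -8/3, G_q = 0
E_qq = 2, F_pq = 1, G_pp = 2
Compute both Brioschi determinants and normalise by (EG - F^2)^2.
M1 = [[-E_qq/2 + F_pq - G_pp/2, E_p/2, F_p - E_q/2], [F_q - G_p/2, E, F], [G_q/2, F, G]] = [[-1, 0, 0], [0, 5, 8/3], [0, 8/3, 25/9]]; det M1 = -61/9
M2 = [[0, E_q/2, G_p/2], [E_q/2, E, F], [G_p/2, F, G]] = [[0, -2, -4/3], [-2, 5, 8/3], [-4/3, 8/3, 25/9]]; det M2 = -52/9
det M1 - det M2 = -1; K = -1 / (61/9)^2 = -81/3721

Answer: K = -81/3721


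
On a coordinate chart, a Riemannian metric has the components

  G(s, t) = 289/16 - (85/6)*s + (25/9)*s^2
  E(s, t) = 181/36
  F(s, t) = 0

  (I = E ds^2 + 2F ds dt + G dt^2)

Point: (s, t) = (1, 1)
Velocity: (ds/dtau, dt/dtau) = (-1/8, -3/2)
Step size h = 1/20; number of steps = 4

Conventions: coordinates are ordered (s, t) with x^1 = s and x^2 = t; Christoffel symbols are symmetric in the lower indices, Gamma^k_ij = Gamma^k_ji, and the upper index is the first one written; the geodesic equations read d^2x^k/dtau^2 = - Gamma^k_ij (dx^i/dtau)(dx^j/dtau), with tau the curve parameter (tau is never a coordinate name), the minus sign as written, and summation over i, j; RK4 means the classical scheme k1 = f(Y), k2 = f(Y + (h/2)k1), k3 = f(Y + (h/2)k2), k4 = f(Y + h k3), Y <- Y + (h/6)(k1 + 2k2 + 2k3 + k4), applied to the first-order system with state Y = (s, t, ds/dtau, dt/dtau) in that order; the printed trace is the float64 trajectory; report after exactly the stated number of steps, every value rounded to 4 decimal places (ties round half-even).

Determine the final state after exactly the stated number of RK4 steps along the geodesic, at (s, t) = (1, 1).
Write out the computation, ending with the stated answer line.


f(Y) = (ds/dtau, dt/dtau, -Gamma^s_ij Y'^i Y'^j, -Gamma^t_ij Y'^i Y'^j) with the Gammas evaluated at the stage position; h = 0.050000; intermediate values shown to 6 dp
step 0: s = 1.0000, t = 1.0000, ds/dtau = -0.1250, dt/dtau = -1.5000
step 1:
  k1: at (s, t) = (1.000000, 1.000000), (ds/dtau, dt/dtau) = (-0.125000, -1.500000); Gamma_sss = 0.000000, Gamma_sst = 0.000000, Gamma_stt = 0.856354, Gamma_tss = 0.000000, Gamma_tst = -0.645161, Gamma_ttt = 0.000000; k1 = (-0.125000, -1.500000, -1.926796, 0.241935)
  k2: at (s, t) = (0.996875, 0.962500), (ds/dtau, dt/dtau) = (-0.173170, -1.493952); Gamma_sss = 0.000000, Gamma_sst = 0.000000, Gamma_stt = 0.858080, Gamma_tss = 0.000000, Gamma_tst = -0.643863, Gamma_ttt = 0.000000; k2 = (-0.173170, -1.493952, -1.915142, 0.333144)
  k3: at (s, t) = (0.995671, 0.962651), (ds/dtau, dt/dtau) = (-0.172879, -1.491671); Gamma_sss = 0.000000, Gamma_sst = 0.000000, Gamma_stt = 0.858745, Gamma_tss = 0.000000, Gamma_tst = -0.643364, Gamma_ttt = 0.000000; k3 = (-0.172879, -1.491671, -1.910780, 0.331819)
  k4: at (s, t) = (0.991356, 0.925416), (ds/dtau, dt/dtau) = (-0.220539, -1.483409); Gamma_sss = 0.000000, Gamma_sst = 0.000000, Gamma_stt = 0.861129, Gamma_tss = 0.000000, Gamma_tst = -0.641583, Gamma_ttt = 0.000000; k4 = (-0.220539, -1.483409, -1.894917, 0.419787)
  Y <- Y + (h/6)(k1 + 2k2 + 2k3 + k4): s = 0.9914, t = 0.9254, ds/dtau = -0.2206, dt/dtau = -1.4834
step 2:
  k1: at (s, t) = (0.991353, 0.925378), (ds/dtau, dt/dtau) = (-0.220613, -1.483403); Gamma_sss = 0.000000, Gamma_sst = 0.000000, Gamma_stt = 0.861131, Gamma_tss = 0.000000, Gamma_tst = -0.641582, Gamma_ttt = 0.000000; k1 = (-0.220613, -1.483403, -1.894905, 0.419926)
  k2: at (s, t) = (0.985838, 0.888293), (ds/dtau, dt/dtau) = (-0.267986, -1.472905); Gamma_sss = 0.000000, Gamma_sst = 0.000000, Gamma_stt = 0.864178, Gamma_tss = 0.000000, Gamma_tst = -0.639320, Gamma_ttt = 0.000000; k2 = (-0.267986, -1.472905, -1.874790, 0.504701)
  k3: at (s, t) = (0.984653, 0.888555), (ds/dtau, dt/dtau) = (-0.267483, -1.470785); Gamma_sss = 0.000000, Gamma_sst = 0.000000, Gamma_stt = 0.864832, Gamma_tss = 0.000000, Gamma_tst = -0.638836, Gamma_ttt = 0.000000; k3 = (-0.267483, -1.470785, -1.870814, 0.502649)
  k4: at (s, t) = (0.977979, 0.851839), (ds/dtau, dt/dtau) = (-0.314154, -1.458270); Gamma_sss = 0.000000, Gamma_sst = 0.000000, Gamma_stt = 0.868520, Gamma_tss = 0.000000, Gamma_tst = -0.636124, Gamma_ttt = 0.000000; k4 = (-0.314154, -1.458270, -1.846954, 0.582843)
  Y <- Y + (h/6)(k1 + 2k2 + 2k3 + k4): s = 0.9780, t = 0.8518, ds/dtau = -0.3142, dt/dtau = -1.4583
step 3:
  k1: at (s, t) = (0.977972, 0.851802), (ds/dtau, dt/dtau) = (-0.314222, -1.458257); Gamma_sss = 0.000000, Gamma_sst = 0.000000, Gamma_stt = 0.868524, Gamma_tss = 0.000000, Gamma_tst = -0.636121, Gamma_ttt = 0.000000; k1 = (-0.314222, -1.458257, -1.846928, 0.582962)
  k2: at (s, t) = (0.970117, 0.815346), (ds/dtau, dt/dtau) = (-0.360395, -1.443683); Gamma_sss = 0.000000, Gamma_sst = 0.000000, Gamma_stt = 0.872864, Gamma_tss = 0.000000, Gamma_tst = -0.632958, Gamma_ttt = 0.000000; k2 = (-0.360395, -1.443683, -1.819241, 0.658652)
  k3: at (s, t) = (0.968962, 0.815710), (ds/dtau, dt/dtau) = (-0.359703, -1.441791); Gamma_sss = 0.000000, Gamma_sst = 0.000000, Gamma_stt = 0.873501, Gamma_tss = 0.000000, Gamma_tst = -0.632496, Gamma_ttt = 0.000000; k3 = (-0.359703, -1.441791, -1.815801, 0.656046)
  k4: at (s, t) = (0.959987, 0.779713), (ds/dtau, dt/dtau) = (-0.405012, -1.425455); Gamma_sss = 0.000000, Gamma_sst = 0.000000, Gamma_stt = 0.878460, Gamma_tss = 0.000000, Gamma_tst = -0.628926, Gamma_ttt = 0.000000; k4 = (-0.405012, -1.425455, -1.784963, 0.726191)
  Y <- Y + (h/6)(k1 + 2k2 + 2k3 + k4): s = 0.9600, t = 0.7797, ds/dtau = -0.4051, dt/dtau = -1.4254
step 4:
  k1: at (s, t) = (0.959977, 0.779680), (ds/dtau, dt/dtau) = (-0.405072, -1.425436); Gamma_sss = 0.000000, Gamma_sst = 0.000000, Gamma_stt = 0.878466, Gamma_tss = 0.000000, Gamma_tst = -0.628922, Gamma_ttt = 0.000000; k1 = (-0.405072, -1.425436, -1.784927, 0.726284)
  k2: at (s, t) = (0.949850, 0.744044), (ds/dtau, dt/dtau) = (-0.449695, -1.407279); Gamma_sss = 0.000000, Gamma_sst = 0.000000, Gamma_stt = 0.884061, Gamma_tss = 0.000000, Gamma_tst = -0.624941, Gamma_ttt = 0.000000; k2 = (-0.449695, -1.407279, -1.750824, 0.790984)
  k3: at (s, t) = (0.948735, 0.744498), (ds/dtau, dt/dtau) = (-0.448842, -1.405662); Gamma_sss = 0.000000, Gamma_sst = 0.000000, Gamma_stt = 0.884677, Gamma_tss = 0.000000, Gamma_tst = -0.624506, Gamma_ttt = 0.000000; k3 = (-0.448842, -1.405662, -1.748020, 0.788027)
  k4: at (s, t) = (0.937535, 0.709397), (ds/dtau, dt/dtau) = (-0.492473, -1.386035); Gamma_sss = 0.000000, Gamma_sst = 0.000000, Gamma_stt = 0.890865, Gamma_tss = 0.000000, Gamma_tst = -0.620168, Gamma_ttt = 0.000000; k4 = (-0.492473, -1.386035, -1.711433, 0.846634)
  Y <- Y + (h/6)(k1 + 2k2 + 2k3 + k4): s = 0.9375, t = 0.7094, ds/dtau = -0.4925, dt/dtau = -1.3860

Answer: s = 0.9375, t = 0.7094, ds/dtau = -0.4925, dt/dtau = -1.3860


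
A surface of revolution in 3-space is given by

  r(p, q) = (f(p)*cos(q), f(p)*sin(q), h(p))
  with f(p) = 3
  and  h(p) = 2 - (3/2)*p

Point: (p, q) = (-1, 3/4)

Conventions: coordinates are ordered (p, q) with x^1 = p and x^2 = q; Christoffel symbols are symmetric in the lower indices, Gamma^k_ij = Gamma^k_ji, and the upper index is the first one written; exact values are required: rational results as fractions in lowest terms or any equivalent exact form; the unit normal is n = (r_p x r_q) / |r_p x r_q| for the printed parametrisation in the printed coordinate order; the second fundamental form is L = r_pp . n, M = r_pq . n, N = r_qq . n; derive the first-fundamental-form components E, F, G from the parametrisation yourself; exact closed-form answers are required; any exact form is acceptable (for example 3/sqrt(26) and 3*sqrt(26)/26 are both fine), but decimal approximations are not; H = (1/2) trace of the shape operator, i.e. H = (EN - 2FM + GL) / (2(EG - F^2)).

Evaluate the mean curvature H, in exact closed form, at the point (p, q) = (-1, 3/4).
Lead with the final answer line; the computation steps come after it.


Answer: H = -1/6

f = 3, f' = 0, f'' = 0, h' = -3/2, h'' = 0
E = 9/4, F = 0, G = 9; answer radicand W^2 = 9/4
unnormalised second-form numerators: l = 0, m = 0, n = -9/2; L = l/sqrt(9/4), and similarly M = m/sqrt(W^2), N = n/sqrt(W^2)
H = (E*n - 2*F*m + G*l) / (2*(EG - F^2)*sqrt(W^2)); E*n - 2*F*m + G*l = -81/8, EG - F^2 = 81/4, so H = (-1/4)/sqrt(9/4)


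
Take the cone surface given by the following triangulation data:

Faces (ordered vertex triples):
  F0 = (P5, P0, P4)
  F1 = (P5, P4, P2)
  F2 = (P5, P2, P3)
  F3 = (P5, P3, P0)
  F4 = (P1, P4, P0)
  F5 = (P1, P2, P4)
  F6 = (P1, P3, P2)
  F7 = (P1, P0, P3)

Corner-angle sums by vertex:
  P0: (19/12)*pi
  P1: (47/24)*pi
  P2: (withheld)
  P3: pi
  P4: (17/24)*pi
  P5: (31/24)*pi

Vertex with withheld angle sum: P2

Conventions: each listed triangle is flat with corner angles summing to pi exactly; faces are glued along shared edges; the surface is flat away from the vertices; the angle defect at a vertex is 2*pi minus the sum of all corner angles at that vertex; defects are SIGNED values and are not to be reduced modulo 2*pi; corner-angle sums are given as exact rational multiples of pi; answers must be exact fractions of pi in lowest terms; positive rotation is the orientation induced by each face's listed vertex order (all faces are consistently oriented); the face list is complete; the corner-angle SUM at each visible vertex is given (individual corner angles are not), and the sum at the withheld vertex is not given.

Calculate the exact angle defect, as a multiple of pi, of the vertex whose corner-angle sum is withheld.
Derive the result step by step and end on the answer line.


V = 6, E = 12, F = 8; chi = V - E + F = 2
Gauss-Bonnet: total defect = 2*pi*chi = 4*pi; visible defects sum to (83/24)*pi

Answer: defect(P2) = (13/24)*pi


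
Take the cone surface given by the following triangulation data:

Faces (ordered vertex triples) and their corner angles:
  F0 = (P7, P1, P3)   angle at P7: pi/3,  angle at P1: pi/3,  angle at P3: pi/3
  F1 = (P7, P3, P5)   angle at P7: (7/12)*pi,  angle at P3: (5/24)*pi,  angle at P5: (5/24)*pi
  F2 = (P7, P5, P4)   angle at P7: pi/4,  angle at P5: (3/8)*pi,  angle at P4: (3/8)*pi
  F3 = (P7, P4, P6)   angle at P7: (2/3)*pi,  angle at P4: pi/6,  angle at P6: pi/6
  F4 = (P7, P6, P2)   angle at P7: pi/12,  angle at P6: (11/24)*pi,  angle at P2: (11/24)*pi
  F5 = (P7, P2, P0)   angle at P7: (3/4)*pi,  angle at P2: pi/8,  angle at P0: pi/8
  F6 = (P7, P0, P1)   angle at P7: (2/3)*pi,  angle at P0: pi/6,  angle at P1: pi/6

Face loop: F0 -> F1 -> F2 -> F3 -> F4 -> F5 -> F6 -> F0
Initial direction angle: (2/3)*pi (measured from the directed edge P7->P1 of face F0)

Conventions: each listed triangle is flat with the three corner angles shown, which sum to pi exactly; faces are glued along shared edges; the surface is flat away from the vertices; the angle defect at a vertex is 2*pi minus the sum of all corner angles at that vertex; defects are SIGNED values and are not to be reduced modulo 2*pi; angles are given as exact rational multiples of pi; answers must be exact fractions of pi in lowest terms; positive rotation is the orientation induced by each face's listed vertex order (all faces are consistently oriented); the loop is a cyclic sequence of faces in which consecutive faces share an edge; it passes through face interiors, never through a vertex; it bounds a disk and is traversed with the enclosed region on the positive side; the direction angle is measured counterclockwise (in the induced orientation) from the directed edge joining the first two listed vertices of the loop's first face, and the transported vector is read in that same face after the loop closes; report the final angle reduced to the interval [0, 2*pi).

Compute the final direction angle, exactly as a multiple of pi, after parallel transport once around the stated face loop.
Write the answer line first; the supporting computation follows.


Answer: final direction angle = (4/3)*pi

enclosed vertex P7: corner angles sum to (10/3)*pi, defect = 2*pi - (10/3)*pi = (-4/3)*pi
the final direction is the initial angle plus the enclosed defects, taken mod 2*pi in the induced orientation
final angle = (2/3)*pi - (4/3)*pi = (4/3)*pi (mod 2*pi)


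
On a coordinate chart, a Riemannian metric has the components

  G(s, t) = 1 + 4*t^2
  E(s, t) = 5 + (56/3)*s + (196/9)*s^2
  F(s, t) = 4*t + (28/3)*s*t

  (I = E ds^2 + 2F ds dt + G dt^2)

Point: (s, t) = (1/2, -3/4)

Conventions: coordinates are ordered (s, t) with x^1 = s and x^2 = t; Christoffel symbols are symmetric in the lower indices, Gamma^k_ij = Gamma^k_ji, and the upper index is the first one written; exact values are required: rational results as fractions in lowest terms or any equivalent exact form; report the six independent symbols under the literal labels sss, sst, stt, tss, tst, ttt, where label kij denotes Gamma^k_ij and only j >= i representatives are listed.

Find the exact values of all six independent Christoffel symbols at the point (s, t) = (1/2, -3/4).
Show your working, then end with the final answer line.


E = 178/9, F = -13/2, G = 13/4 at the point
E_s = 364/9, E_t = 0, F_s = -7, F_t = 26/3, G_s = 0, G_t = -6
EG - F^2 = 793/36;  g^inv = (36/793) * [[13/4, 13/2], [13/2, 178/9]]
first-kind symbols [ij,l] = (1/2)(d_i g_jl + d_j g_il - d_l g_ij): [ss,s] = E_s/2 = 182/9, [ss,t] = F_s - E_t/2 = -7, [st,s] = E_t/2 = 0, [st,t] = G_s/2 = 0, [tt,s] = F_t - G_s/2 = 26/3, [tt,t] = G_t/2 = -3
Gamma^s_ij = (G*[ij,s] - F*[ij,t])/(EG - F^2), Gamma^t_ij = (E*[ij,t] - F*[ij,s])/(EG - F^2)

Answer: Gamma_sss = 56/61, Gamma_sst = 0, Gamma_stt = 24/61, Gamma_tss = -252/793, Gamma_tst = 0, Gamma_ttt = -108/793


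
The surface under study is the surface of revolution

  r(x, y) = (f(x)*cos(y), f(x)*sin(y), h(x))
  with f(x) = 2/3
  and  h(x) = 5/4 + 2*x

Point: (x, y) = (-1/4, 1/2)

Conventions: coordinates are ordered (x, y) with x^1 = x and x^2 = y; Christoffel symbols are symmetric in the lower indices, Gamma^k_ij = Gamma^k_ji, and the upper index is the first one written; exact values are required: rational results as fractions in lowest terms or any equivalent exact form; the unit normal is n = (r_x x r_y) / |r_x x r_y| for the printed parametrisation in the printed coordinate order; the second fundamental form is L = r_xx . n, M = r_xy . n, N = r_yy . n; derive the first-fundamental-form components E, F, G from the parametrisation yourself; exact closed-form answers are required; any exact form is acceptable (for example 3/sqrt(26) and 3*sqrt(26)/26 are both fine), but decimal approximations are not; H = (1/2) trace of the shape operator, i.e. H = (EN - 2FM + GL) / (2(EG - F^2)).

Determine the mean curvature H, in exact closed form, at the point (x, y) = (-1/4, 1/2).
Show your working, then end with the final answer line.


f = 2/3, f' = 0, f'' = 0, h' = 2, h'' = 0
E = 4, F = 0, G = 4/9; answer radicand W^2 = 4
unnormalised second-form numerators: l = 0, m = 0, n = 4/3; L = l/sqrt(4), and similarly M = m/sqrt(W^2), N = n/sqrt(W^2)
H = (E*n - 2*F*m + G*l) / (2*(EG - F^2)*sqrt(W^2)); E*n - 2*F*m + G*l = 16/3, EG - F^2 = 16/9, so H = (3/2)/sqrt(4)

Answer: H = 3/4


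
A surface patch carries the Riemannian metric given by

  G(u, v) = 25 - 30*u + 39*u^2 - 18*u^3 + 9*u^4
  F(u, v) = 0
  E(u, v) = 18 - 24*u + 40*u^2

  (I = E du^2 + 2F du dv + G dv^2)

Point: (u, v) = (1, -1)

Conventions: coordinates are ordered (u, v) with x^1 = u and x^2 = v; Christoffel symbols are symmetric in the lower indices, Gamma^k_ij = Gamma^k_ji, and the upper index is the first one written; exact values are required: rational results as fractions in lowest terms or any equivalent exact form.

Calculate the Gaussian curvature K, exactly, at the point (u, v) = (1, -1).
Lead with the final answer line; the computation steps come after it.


Answer: K = -6/289

E = 34, F = 0, G = 25, EG - F^2 = 850 at the point
E_u = 56, E_v = 0, F_u = 0, F_v = 0, G_u = 30, G_v = 0
E_vv = 0, F_uv = 0, G_uu = 78
Evaluate Brioschi's two determinant matrices M1, M2 and divide by (EG - F^2)^2.
M1 = [[-E_vv/2 + F_uv - G_uu/2, E_u/2, F_u - E_v/2], [F_v - G_u/2, E, F], [G_v/2, F, G]] = [[-39, 28, 0], [-15, 34, 0], [0, 0, 25]]; det M1 = -22650
M2 = [[0, E_v/2, G_u/2], [E_v/2, E, F], [G_u/2, F, G]] = [[0, 0, 15], [0, 34, 0], [15, 0, 25]]; det M2 = -7650
det M1 - det M2 = -15000; K = -15000 / (850)^2 = -6/289


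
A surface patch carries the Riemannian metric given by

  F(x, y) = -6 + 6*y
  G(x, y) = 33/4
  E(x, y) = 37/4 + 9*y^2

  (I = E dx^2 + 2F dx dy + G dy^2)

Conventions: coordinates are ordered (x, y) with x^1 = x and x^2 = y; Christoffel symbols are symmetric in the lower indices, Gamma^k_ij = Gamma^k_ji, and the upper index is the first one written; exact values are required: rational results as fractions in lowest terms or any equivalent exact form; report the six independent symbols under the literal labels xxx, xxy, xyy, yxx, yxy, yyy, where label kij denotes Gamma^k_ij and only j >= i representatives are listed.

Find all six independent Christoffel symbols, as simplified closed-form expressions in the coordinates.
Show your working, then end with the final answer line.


E = 37/4 + 9*y^2; F = -6 + 6*y; G = 33/4
Gamma^k_ij = (1/2) g^{kl} (d_i g_jl + d_j g_il - d_l g_ij), with g^inv = (1/(EG-F^2)) [[G, -F], [-F, E]]
first partials: E_x = 0, E_y = 18*y, F_x = 0, F_y = 6, G_x = 0, G_y = 0
D = EG - F^2 = 645/16 + 72*y + (153/4)*y^2
expanded: Gamma^x_xx = (G E_x - 2F F_x + F E_y)/(2D), Gamma^x_xy = (G E_y - F G_x)/(2D), Gamma^x_yy = (2G F_y - G G_x - F G_y)/(2D), Gamma^y_xx = (2E F_x - E E_y - F E_x)/(2D), Gamma^y_xy = (E G_x - F E_y)/(2D), Gamma^y_yy = (E G_y - 2F F_y + F G_x)/(2D); substitute and cancel common factors

Answer: Gamma_xxx = (288*y^2 - 288*y)/(204*y^2 + 384*y + 215), Gamma_xxy = 396*y/(204*y^2 + 384*y + 215), Gamma_xyy = 264/(204*y^2 + 384*y + 215), Gamma_yxx = (-432*y^3 - 444*y)/(204*y^2 + 384*y + 215), Gamma_yxy = (-288*y^2 + 288*y)/(204*y^2 + 384*y + 215), Gamma_yyy = (192 - 192*y)/(204*y^2 + 384*y + 215)


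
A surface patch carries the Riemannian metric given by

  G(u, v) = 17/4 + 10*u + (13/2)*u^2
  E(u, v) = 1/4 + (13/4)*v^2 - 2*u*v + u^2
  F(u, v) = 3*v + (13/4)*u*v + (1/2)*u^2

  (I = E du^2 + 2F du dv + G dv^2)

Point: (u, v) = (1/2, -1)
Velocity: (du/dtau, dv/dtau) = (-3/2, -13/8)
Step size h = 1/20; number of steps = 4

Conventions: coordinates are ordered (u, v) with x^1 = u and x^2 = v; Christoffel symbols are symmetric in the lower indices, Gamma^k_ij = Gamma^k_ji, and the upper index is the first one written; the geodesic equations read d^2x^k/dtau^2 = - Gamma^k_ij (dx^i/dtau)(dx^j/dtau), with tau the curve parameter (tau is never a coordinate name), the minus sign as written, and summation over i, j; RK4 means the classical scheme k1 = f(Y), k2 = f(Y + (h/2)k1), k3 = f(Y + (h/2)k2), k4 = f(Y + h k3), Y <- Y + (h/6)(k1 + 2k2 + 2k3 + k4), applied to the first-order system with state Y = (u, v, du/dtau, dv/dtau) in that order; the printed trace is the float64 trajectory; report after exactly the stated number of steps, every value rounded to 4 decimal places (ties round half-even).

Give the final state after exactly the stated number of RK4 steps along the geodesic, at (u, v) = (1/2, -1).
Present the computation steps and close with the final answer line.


f(Y) = (du/dtau, dv/dtau, -Gamma^u_ij Y'^i Y'^j, -Gamma^v_ij Y'^i Y'^j) with the Gammas evaluated at the stage position; h = 0.050000; intermediate values shown to 6 dp
step 0: u = 0.5000, v = -1.0000, du/dtau = -1.5000, dv/dtau = -1.6250
step 1:
  k1: at (u, v) = (0.500000, -1.000000), (du/dtau, dv/dtau) = (-1.500000, -1.625000); Gamma_uuu = 0.662687, Gamma_uuv = -0.116418, Gamma_uvv = -1.255224, Gamma_vuu = 0.366169, Gamma_vuv = 0.710448, Gamma_vvv = -0.519403; k1 = (-1.500000, -1.625000, 2.391068, -2.915765)
  k2: at (u, v) = (0.462500, -1.040625), (du/dtau, dv/dtau) = (-1.440223, -1.697894); Gamma_uuu = 0.659851, Gamma_uuv = -0.094087, Gamma_uvv = -1.206604, Gamma_vuu = 0.384450, Gamma_vuv = 0.737957, Gamma_vvv = -0.538233; k2 = (-1.440223, -1.697894, 2.569907, -2.854923)
  k3: at (u, v) = (0.463994, -1.042447), (du/dtau, dv/dtau) = (-1.435752, -1.696373); Gamma_uuu = 0.658774, Gamma_uuv = -0.094248, Gamma_uvv = -1.203276, Gamma_vuu = 0.384172, Gamma_vuv = 0.736997, Gamma_vvv = -0.536970; k3 = (-1.435752, -1.696373, 2.563754, -2.836713)
  k4: at (u, v) = (0.428212, -1.084819), (du/dtau, dv/dtau) = (-1.371812, -1.766836); Gamma_uuu = 0.654179, Gamma_uuv = -0.072694, Gamma_uvv = -1.152877, Gamma_vuu = 0.402415, Gamma_vuv = 0.765499, Gamma_vvv = -0.553972; k4 = (-1.371812, -1.766836, 2.720252, -2.738738)
  Y <- Y + (h/6)(k1 + 2k2 + 2k3 + k4): u = 0.4281, v = -1.0848, du/dtau = -1.3718, dv/dtau = -1.7670
step 2:
  k1: at (u, v) = (0.428135, -1.084836), (du/dtau, dv/dtau) = (-1.371845, -1.766981); Gamma_uuu = 0.654194, Gamma_uuv = -0.072661, Gamma_uvv = -1.152876, Gamma_vuu = 0.402445, Gamma_vuv = 0.765559, Gamma_vvv = -0.554021; k1 = (-1.371845, -1.766981, 2.720637, -2.739076)
  k2: at (u, v) = (0.393839, -1.129011), (du/dtau, dv/dtau) = (-1.303829, -1.835458); Gamma_uuu = 0.647898, Gamma_uuv = -0.051922, Gamma_uvv = -1.101041, Gamma_vuu = 0.420608, Gamma_vuv = 0.795194, Gamma_vvv = -0.569231; k2 = (-1.303829, -1.835458, 2.856410, -2.603330)
  k3: at (u, v) = (0.395540, -1.130723), (du/dtau, dv/dtau) = (-1.300434, -1.832065); Gamma_uuu = 0.646877, Gamma_uuv = -0.052330, Gamma_uvv = -1.098235, Gamma_vuu = 0.420182, Gamma_vuv = 0.793891, Gamma_vvv = -0.567734; k3 = (-1.300434, -1.832065, 2.841580, -2.587866)
  k4: at (u, v) = (0.363114, -1.176440), (du/dtau, dv/dtau) = (-1.229766, -1.896375); Gamma_uuu = 0.638988, Gamma_uuv = -0.032853, Gamma_uvv = -1.045955, Gamma_vuu = 0.437898, Gamma_vuv = 0.824068, Gamma_vvv = -0.580750; k4 = (-1.229766, -1.896375, 2.948375, -2.417341)
  Y <- Y + (h/6)(k1 + 2k2 + 2k3 + k4): u = 0.3631, v = -1.1765, du/dtau = -1.2296, dv/dtau = -1.8965
step 3:
  k1: at (u, v) = (0.363051, -1.176490), (du/dtau, dv/dtau) = (-1.229636, -1.896472); Gamma_uuu = 0.638986, Gamma_uuv = -0.032821, Gamma_uvv = -1.045905, Gamma_vuu = 0.437928, Gamma_vuv = 0.824126, Gamma_vvv = -0.580783; k1 = (-1.229636, -1.896472, 2.948629, -2.416979)
  k2: at (u, v) = (0.332310, -1.223902), (du/dtau, dv/dtau) = (-1.155921, -1.956896); Gamma_uuu = 0.629554, Gamma_uuv = -0.014598, Gamma_uvv = -0.993315, Gamma_vuu = 0.455144, Gamma_vuv = 0.854905, Gamma_vvv = -0.591649; k2 = (-1.155921, -1.956896, 3.028703, -2.210075)
  k3: at (u, v) = (0.334153, -1.225412), (du/dtau, dv/dtau) = (-1.153919, -1.951723); Gamma_uuu = 0.628676, Gamma_uuv = -0.015203, Gamma_uvv = -0.991158, Gamma_vuu = 0.454595, Gamma_vuv = 0.853248, Gamma_vvv = -0.590026; k3 = (-1.153919, -1.951723, 3.006919, -2.201017)
  k4: at (u, v) = (0.305355, -1.274076), (du/dtau, dv/dtau) = (-1.079290, -2.006522); Gamma_uuu = 0.617986, Gamma_uuv = 0.001448, Gamma_uvv = -0.939391, Gamma_vuu = 0.470991, Gamma_vuv = 0.884000, Gamma_vvv = -0.598580; k4 = (-1.079290, -2.006522, 3.055970, -1.967500)
  Y <- Y + (h/6)(k1 + 2k2 + 2k3 + k4): u = 0.3053, v = -1.2742, du/dtau = -1.0790, dv/dtau = -2.0065
step 4:
  k1: at (u, v) = (0.305312, -1.274158), (du/dtau, dv/dtau) = (-1.079004, -2.006527); Gamma_uuu = 0.617966, Gamma_uuv = 0.001473, Gamma_uvv = -0.939305, Gamma_vuu = 0.471016, Gamma_vuv = 0.884047, Gamma_vvv = -0.598589; k1 = (-1.079004, -2.006527, 3.055938, -1.966387)
  k2: at (u, v) = (0.278337, -1.324322), (du/dtau, dv/dtau) = (-1.002606, -2.055687); Gamma_uuu = 0.606049, Gamma_uuv = 0.016597, Gamma_uvv = -0.888282, Gamma_vuu = 0.486543, Gamma_vuv = 0.914744, Gamma_vvv = -0.604867; k2 = (-1.002606, -2.055687, 3.076119, -1.703661)
  k3: at (u, v) = (0.280247, -1.325551), (du/dtau, dv/dtau) = (-1.002101, -2.049119); Gamma_uuu = 0.605380, Gamma_uuv = 0.015873, Gamma_uvv = -0.886804, Gamma_vuu = 0.485919, Gamma_vuv = 0.912772, Gamma_vvv = -0.603246; k3 = (-1.002101, -2.049119, 3.050475, -1.703615)
  k4: at (u, v) = (0.255207, -1.376614), (du/dtau, dv/dtau) = (-0.926481, -2.091708); Gamma_uuu = 0.592643, Gamma_uuv = 0.029323, Gamma_uvv = -0.837616, Gamma_vuu = 0.500360, Gamma_vuv = 0.942848, Gamma_vvv = -0.607346; k4 = (-0.926481, -2.091708, 3.042415, -1.426546)
  Y <- Y + (h/6)(k1 + 2k2 + 2k3 + k4): u = 0.2552, v = -1.3767, du/dtau = -0.9261, dv/dtau = -2.0916

Answer: u = 0.2552, v = -1.3767, du/dtau = -0.9261, dv/dtau = -2.0916
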